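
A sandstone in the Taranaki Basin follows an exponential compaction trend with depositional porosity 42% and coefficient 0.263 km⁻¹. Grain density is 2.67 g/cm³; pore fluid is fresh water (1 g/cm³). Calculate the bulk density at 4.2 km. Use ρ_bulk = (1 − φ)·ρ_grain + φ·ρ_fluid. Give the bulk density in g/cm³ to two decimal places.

2.44 g/cm³

Porosity at depth: n = 0.42·exp(−0.263×4.2) = 0.42×0.3313 = 0.1392
Bulk density: ρ_b = (1−n)ρ_g + n·ρ_f = 0.8608×2.67 + 0.1392×1
       = 2.298 + 0.139 = 2.438 g/cm³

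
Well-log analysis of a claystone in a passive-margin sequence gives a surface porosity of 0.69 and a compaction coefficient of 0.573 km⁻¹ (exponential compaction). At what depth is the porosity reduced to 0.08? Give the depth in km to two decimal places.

Invert Athy's law: Z = ln(phi₀/phi) / k
Z = ln(0.69/0.08) / 0.573 = ln(8.625) / 0.573 = 2.1547 / 0.573 = 3.760 km

3.76 km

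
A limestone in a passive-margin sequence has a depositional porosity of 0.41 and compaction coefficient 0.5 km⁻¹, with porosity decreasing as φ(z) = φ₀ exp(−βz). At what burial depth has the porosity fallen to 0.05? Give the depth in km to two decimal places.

4.21 km

Invert Athy's law: z = ln(φ₀/φ) / β
z = ln(0.41/0.05) / 0.5 = ln(8.2) / 0.5 = 2.1041 / 0.5 = 4.208 km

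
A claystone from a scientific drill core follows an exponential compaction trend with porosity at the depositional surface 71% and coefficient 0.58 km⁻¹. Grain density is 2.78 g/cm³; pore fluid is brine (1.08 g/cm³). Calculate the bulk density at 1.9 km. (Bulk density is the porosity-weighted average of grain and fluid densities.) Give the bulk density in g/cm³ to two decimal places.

Porosity at depth: phi = 0.71·exp(−0.58×1.9) = 0.71×0.3322 = 0.2359
Bulk density: ρ_b = (1−phi)ρ_g + phi·ρ_f = 0.7641×2.78 + 0.2359×1.08
       = 2.124 + 0.255 = 2.379 g/cm³

2.38 g/cm³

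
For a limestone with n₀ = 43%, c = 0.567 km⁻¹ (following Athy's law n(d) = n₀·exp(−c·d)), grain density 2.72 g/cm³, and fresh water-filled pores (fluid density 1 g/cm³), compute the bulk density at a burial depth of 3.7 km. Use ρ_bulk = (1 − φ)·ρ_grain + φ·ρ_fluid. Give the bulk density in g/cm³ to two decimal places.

2.63 g/cm³

Porosity at depth: n = 0.43·exp(−0.567×3.7) = 0.43×0.1227 = 0.0528
Bulk density: ρ_b = (1−n)ρ_g + n·ρ_f = 0.9472×2.72 + 0.0528×1
       = 2.576 + 0.053 = 2.629 g/cm³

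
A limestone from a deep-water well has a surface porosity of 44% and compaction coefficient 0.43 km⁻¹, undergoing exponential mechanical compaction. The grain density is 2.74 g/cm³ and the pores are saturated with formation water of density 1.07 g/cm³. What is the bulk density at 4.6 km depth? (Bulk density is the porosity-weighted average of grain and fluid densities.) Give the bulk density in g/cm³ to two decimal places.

2.64 g/cm³

Porosity at depth: φ = 0.44·exp(−0.43×4.6) = 0.44×0.1383 = 0.0609
Bulk density: ρ_b = (1−φ)ρ_g + φ·ρ_f = 0.9391×2.74 + 0.0609×1.07
       = 2.573 + 0.065 = 2.638 g/cm³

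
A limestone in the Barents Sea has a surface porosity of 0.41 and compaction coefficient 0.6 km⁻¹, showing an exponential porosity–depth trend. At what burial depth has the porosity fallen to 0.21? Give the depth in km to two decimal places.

1.12 km

Invert Athy's law: z = ln(n₀/n) / c
z = ln(0.41/0.21) / 0.6 = ln(1.952) / 0.6 = 0.6690 / 0.6 = 1.115 km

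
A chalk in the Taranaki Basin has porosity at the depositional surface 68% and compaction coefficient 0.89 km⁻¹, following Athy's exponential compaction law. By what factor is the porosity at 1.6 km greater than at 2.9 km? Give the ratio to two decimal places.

n(z₁)/n(z₂) = e^(−β·z₁)/e^(−β·z₂) = e^{β(z₂−z₁)}
= exp(0.89 × 1.3) = exp(1.157) = 3.1804

3.18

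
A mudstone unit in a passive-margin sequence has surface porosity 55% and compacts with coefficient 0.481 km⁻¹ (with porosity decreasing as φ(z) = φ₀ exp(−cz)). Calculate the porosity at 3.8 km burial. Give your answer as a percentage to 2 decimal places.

8.84%

φ = φ₀·exp(−c·z) = 0.55 × exp(−0.481 × 3.8) = 0.55 × exp(−1.828)
  = 0.55 × 0.1608 = 0.0884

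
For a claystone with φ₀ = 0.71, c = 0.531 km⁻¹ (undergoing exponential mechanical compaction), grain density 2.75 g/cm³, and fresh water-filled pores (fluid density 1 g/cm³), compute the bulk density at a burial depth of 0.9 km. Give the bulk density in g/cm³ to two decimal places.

1.98 g/cm³

Porosity at depth: φ = 0.71·exp(−0.531×0.9) = 0.71×0.6201 = 0.4403
Bulk density: ρ_b = (1−φ)ρ_g + φ·ρ_f = 0.5597×2.75 + 0.4403×1
       = 1.539 + 0.440 = 1.980 g/cm³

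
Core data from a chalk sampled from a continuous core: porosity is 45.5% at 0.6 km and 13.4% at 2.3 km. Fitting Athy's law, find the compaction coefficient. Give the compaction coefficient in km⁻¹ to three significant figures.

0.719 km⁻¹

Athy: n(z) = n₀ e^(−kz) ⇒ n₁/n₂ = e^{k(z₂−z₁)} ⇒ k = ln(n₁/n₂)/(z₂−z₁)
k = ln(0.455/0.134) / (2.3 − 0.6) = ln(3.396) / 1.7 = 1.2225 / 1.7 = 0.7191 km⁻¹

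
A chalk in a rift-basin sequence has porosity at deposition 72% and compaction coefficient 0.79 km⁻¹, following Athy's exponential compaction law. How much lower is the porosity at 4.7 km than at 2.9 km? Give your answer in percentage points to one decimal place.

φ(2.9) = 0.72·e^(−0.79×2.9) = 0.0728
φ(4.7) = 0.72·e^(−0.79×4.7) = 0.0176
Δφ = 0.0728 − 0.0176 = 0.0553

5.5 percentage points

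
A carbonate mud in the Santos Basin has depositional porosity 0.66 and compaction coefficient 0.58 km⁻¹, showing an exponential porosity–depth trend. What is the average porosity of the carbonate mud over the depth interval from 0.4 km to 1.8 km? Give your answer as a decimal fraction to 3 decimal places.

0.358

⟨phi⟩ = (1/(z₂−z₁)) ∫ phi₀ e^(−cz) dz = phi₀·(e^(−c·z₁) − e^(−c·z₂)) / (c·(z₂−z₁))
e^(−0.58×0.4) = 0.7929; e^(−0.58×1.8) = 0.3520
⟨phi⟩ = 0.66 × (0.7929 − 0.3520) / (0.58 × 1.4) = 0.66 × 0.5430 = 0.3584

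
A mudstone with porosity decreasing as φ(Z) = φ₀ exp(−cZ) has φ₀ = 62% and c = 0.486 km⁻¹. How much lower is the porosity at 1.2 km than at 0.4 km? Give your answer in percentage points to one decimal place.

φ(0.4) = 0.62·e^(−0.486×0.4) = 0.5105
φ(1.2) = 0.62·e^(−0.486×1.2) = 0.3460
Δφ = 0.5105 − 0.3460 = 0.1644

16.4 percentage points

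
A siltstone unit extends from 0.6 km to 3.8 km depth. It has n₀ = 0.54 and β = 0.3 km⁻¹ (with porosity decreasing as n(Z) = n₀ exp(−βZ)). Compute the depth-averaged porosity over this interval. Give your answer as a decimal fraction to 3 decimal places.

⟨n⟩ = (1/(Z₂−Z₁)) ∫ n₀ e^(−βZ) dZ = n₀·(e^(−β·Z₁) − e^(−β·Z₂)) / (β·(Z₂−Z₁))
e^(−0.3×0.6) = 0.8353; e^(−0.3×3.8) = 0.3198
⟨n⟩ = 0.54 × (0.8353 − 0.3198) / (0.3 × 3.2) = 0.54 × 0.5369 = 0.2899

0.290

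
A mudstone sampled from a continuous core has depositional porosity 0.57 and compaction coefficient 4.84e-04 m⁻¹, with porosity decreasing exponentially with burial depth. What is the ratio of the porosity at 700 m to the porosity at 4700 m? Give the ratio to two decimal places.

Working in km (1 km = 1000 m; k in km⁻¹ = k in m⁻¹ × 1000):
n(z₁)/n(z₂) = e^(−k·z₁)/e^(−k·z₂) = e^{k(z₂−z₁)}
= exp(0.484 × 4) = exp(1.936) = 6.9310

6.93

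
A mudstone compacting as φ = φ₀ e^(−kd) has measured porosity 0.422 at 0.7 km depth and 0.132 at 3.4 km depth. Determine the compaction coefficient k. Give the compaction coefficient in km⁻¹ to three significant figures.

Athy: φ(d) = φ₀ e^(−kd) ⇒ φ₁/φ₂ = e^{k(d₂−d₁)} ⇒ k = ln(φ₁/φ₂)/(d₂−d₁)
k = ln(0.422/0.132) / (3.4 − 0.7) = ln(3.197) / 2.7 = 1.1622 / 2.7 = 0.4304 km⁻¹

0.430 km⁻¹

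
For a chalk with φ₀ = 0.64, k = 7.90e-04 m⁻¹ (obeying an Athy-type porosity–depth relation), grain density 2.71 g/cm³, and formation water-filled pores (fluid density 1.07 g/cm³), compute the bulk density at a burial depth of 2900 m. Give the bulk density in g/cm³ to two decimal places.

2.60 g/cm³

Working in km (1 km = 1000 m; k in km⁻¹ = k in m⁻¹ × 1000):
Porosity at depth: φ = 0.64·exp(−0.79×2.9) = 0.64×0.1012 = 0.0647
Bulk density: ρ_b = (1−φ)ρ_g + φ·ρ_f = 0.9353×2.71 + 0.0647×1.07
       = 2.535 + 0.069 = 2.604 g/cm³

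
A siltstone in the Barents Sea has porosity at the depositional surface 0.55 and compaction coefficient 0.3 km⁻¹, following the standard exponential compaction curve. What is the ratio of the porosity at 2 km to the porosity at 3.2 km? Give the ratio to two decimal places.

n(z₁)/n(z₂) = e^(−c·z₁)/e^(−c·z₂) = e^{c(z₂−z₁)}
= exp(0.3 × 1.2) = exp(0.36) = 1.4333

1.43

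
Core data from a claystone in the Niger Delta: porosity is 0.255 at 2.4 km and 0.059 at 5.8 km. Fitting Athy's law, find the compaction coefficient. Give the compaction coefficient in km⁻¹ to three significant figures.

0.431 km⁻¹

Athy: φ(d) = φ₀ e^(−kd) ⇒ φ₁/φ₂ = e^{k(d₂−d₁)} ⇒ k = ln(φ₁/φ₂)/(d₂−d₁)
k = ln(0.255/0.059) / (5.8 − 2.4) = ln(4.322) / 3.4 = 1.4637 / 3.4 = 0.4305 km⁻¹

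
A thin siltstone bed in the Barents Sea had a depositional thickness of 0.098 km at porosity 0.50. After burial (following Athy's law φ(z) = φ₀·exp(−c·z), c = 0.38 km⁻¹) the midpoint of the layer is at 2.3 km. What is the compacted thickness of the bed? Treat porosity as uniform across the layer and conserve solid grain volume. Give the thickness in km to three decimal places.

Porosity at 2.3 km: φ = 0.5·exp(−0.38×2.3) = 0.2086
Solid-volume conservation: h(1−φ) = h₀(1−φ₀) ⇒ h = h₀·(1−φ₀)/(1−φ)
h = 0.098 × (1 − 0.5)/(1 − 0.2086) = 0.098 × 0.6318 = 0.0619 km

0.062 km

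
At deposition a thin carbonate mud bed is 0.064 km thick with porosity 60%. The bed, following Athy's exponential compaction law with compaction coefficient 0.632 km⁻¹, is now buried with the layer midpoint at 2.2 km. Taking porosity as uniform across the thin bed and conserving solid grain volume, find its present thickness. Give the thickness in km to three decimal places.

0.030 km

Porosity at 2.2 km: phi = 0.6·exp(−0.632×2.2) = 0.1494
Solid-volume conservation: h(1−phi) = h₀(1−phi₀) ⇒ h = h₀·(1−phi₀)/(1−phi)
h = 0.064 × (1 − 0.6)/(1 − 0.1494) = 0.064 × 0.4702 = 0.0301 km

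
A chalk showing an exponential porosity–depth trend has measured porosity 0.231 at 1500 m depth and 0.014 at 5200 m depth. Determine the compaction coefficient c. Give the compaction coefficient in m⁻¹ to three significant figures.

Working in km (1 km = 1000 m; c in km⁻¹ = c in m⁻¹ × 1000):
Athy: phi(z) = phi₀ e^(−cz) ⇒ phi₁/phi₂ = e^{c(z₂−z₁)} ⇒ c = ln(phi₁/phi₂)/(z₂−z₁)
c = ln(0.231/0.014) / (5.2 − 1.5) = ln(16.5) / 3.7 = 2.8034 / 3.7 = 0.7577 km⁻¹

0.000758 m⁻¹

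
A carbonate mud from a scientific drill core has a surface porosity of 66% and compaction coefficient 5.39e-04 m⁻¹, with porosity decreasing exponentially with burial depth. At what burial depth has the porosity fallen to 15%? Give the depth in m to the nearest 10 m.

2750 m

Working in km (1 km = 1000 m; c in km⁻¹ = c in m⁻¹ × 1000):
Invert Athy's law: z = ln(φ₀/φ) / c
z = ln(0.66/0.15) / 0.539 = ln(4.4) / 0.539 = 1.4816 / 0.539 = 2.749 km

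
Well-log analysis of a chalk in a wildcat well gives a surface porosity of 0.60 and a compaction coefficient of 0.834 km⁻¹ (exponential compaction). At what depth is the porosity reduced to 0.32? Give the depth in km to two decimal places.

Invert Athy's law: z = ln(φ₀/φ) / β
z = ln(0.6/0.32) / 0.834 = ln(1.875) / 0.834 = 0.6286 / 0.834 = 0.754 km

0.75 km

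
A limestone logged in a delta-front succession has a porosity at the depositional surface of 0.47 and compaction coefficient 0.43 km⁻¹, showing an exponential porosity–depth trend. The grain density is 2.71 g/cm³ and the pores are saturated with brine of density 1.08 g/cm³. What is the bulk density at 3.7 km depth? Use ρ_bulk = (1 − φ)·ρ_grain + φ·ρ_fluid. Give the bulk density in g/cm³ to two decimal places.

2.55 g/cm³

Porosity at depth: phi = 0.47·exp(−0.43×3.7) = 0.47×0.2037 = 0.0957
Bulk density: ρ_b = (1−phi)ρ_g + phi·ρ_f = 0.9043×2.71 + 0.0957×1.08
       = 2.451 + 0.103 = 2.554 g/cm³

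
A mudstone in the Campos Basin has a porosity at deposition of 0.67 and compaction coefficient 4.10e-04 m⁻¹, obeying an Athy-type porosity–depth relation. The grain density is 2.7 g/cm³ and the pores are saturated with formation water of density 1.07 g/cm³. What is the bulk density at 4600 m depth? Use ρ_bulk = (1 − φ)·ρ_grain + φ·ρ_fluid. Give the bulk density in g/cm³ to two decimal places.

Working in km (1 km = 1000 m; β in km⁻¹ = β in m⁻¹ × 1000):
Porosity at depth: n = 0.67·exp(−0.41×4.6) = 0.67×0.1517 = 0.1016
Bulk density: ρ_b = (1−n)ρ_g + n·ρ_f = 0.8984×2.7 + 0.1016×1.07
       = 2.426 + 0.109 = 2.534 g/cm³

2.53 g/cm³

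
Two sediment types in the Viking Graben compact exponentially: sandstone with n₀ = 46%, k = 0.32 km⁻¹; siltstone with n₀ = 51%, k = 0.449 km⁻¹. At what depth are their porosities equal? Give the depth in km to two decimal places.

Set n₀ₐ e^(−kₐd) = n₀ᵦ e^(−kᵦd) ⇒ ln(n₀ₐ/n₀ᵦ) = (kₐ − kᵦ)·d
d = ln(0.46/0.51) / (0.32 − 0.449) = -0.1032 / -0.129 = 0.800 km

0.80 km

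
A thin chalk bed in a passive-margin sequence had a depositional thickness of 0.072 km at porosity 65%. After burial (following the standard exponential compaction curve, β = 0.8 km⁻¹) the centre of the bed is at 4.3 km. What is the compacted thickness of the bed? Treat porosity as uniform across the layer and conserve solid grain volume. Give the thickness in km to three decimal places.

0.026 km

Porosity at 4.3 km: phi = 0.65·exp(−0.8×4.3) = 0.0208
Solid-volume conservation: h(1−phi) = h₀(1−phi₀) ⇒ h = h₀·(1−phi₀)/(1−phi)
h = 0.072 × (1 − 0.65)/(1 − 0.0208) = 0.072 × 0.3574 = 0.0257 km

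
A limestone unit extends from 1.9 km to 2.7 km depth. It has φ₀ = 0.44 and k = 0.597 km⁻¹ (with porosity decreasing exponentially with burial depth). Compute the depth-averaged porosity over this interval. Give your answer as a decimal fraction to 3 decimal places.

0.113

⟨φ⟩ = (1/(d₂−d₁)) ∫ φ₀ e^(−kd) dd = φ₀·(e^(−k·d₁) − e^(−k·d₂)) / (k·(d₂−d₁))
e^(−0.597×1.9) = 0.3216; e^(−0.597×2.7) = 0.1995
⟨φ⟩ = 0.44 × (0.3216 − 0.1995) / (0.597 × 0.8) = 0.44 × 0.2557 = 0.1125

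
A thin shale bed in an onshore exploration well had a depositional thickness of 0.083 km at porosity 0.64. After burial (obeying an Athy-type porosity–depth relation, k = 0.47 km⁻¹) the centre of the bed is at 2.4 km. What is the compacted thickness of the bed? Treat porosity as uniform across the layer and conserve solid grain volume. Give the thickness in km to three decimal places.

Porosity at 2.4 km: n = 0.64·exp(−0.47×2.4) = 0.2072
Solid-volume conservation: h(1−n) = h₀(1−n₀) ⇒ h = h₀·(1−n₀)/(1−n)
h = 0.083 × (1 − 0.64)/(1 − 0.2072) = 0.083 × 0.4541 = 0.0377 km

0.038 km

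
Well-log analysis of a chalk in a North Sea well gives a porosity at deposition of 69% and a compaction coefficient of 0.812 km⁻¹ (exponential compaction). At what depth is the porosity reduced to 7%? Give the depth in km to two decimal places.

2.82 km

Invert Athy's law: z = ln(φ₀/φ) / k
z = ln(0.69/0.07) / 0.812 = ln(9.857) / 0.812 = 2.2882 / 0.812 = 2.818 km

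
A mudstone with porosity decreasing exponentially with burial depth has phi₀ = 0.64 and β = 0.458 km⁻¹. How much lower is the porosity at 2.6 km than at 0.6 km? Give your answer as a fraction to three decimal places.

phi(0.6) = 0.64·e^(−0.458×0.6) = 0.4862
phi(2.6) = 0.64·e^(−0.458×2.6) = 0.1945
Δphi = 0.4862 − 0.1945 = 0.2917

0.292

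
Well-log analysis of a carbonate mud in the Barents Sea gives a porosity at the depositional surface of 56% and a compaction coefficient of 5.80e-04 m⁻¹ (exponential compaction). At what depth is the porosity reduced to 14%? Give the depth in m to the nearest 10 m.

2390 m

Working in km (1 km = 1000 m; β in km⁻¹ = β in m⁻¹ × 1000):
Invert Athy's law: d = ln(φ₀/φ) / β
d = ln(0.56/0.14) / 0.58 = ln(4) / 0.58 = 1.3863 / 0.58 = 2.390 km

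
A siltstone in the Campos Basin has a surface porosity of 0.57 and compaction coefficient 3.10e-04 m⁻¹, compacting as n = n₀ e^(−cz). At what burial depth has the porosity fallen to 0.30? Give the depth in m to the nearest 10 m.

Working in km (1 km = 1000 m; c in km⁻¹ = c in m⁻¹ × 1000):
Invert Athy's law: z = ln(n₀/n) / c
z = ln(0.57/0.3) / 0.31 = ln(1.9) / 0.31 = 0.6419 / 0.31 = 2.070 km

2070 m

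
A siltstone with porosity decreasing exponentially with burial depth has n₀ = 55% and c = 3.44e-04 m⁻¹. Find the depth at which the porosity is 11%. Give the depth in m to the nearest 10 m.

4680 m

Working in km (1 km = 1000 m; c in km⁻¹ = c in m⁻¹ × 1000):
Invert Athy's law: d = ln(n₀/n) / c
d = ln(0.55/0.11) / 0.344 = ln(5) / 0.344 = 1.6094 / 0.344 = 4.679 km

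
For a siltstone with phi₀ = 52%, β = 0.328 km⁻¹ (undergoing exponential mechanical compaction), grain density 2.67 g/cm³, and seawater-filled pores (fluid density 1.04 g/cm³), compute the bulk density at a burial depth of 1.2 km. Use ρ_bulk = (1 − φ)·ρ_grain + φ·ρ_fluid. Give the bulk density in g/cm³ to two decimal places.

2.10 g/cm³

Porosity at depth: phi = 0.52·exp(−0.328×1.2) = 0.52×0.6746 = 0.3508
Bulk density: ρ_b = (1−phi)ρ_g + phi·ρ_f = 0.6492×2.67 + 0.3508×1.04
       = 1.733 + 0.365 = 2.098 g/cm³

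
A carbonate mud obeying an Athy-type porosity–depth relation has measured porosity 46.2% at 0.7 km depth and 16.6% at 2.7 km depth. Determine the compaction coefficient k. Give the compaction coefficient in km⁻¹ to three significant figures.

Athy: φ(Z) = φ₀ e^(−kZ) ⇒ φ₁/φ₂ = e^{k(Z₂−Z₁)} ⇒ k = ln(φ₁/φ₂)/(Z₂−Z₁)
k = ln(0.462/0.166) / (2.7 − 0.7) = ln(2.783) / 2 = 1.0236 / 2 = 0.5118 km⁻¹

0.512 km⁻¹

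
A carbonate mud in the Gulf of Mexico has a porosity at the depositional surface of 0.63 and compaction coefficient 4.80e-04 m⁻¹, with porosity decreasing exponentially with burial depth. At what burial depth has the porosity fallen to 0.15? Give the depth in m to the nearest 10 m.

Working in km (1 km = 1000 m; c in km⁻¹ = c in m⁻¹ × 1000):
Invert Athy's law: Z = ln(n₀/n) / c
Z = ln(0.63/0.15) / 0.48 = ln(4.2) / 0.48 = 1.4351 / 0.48 = 2.990 km

2990 m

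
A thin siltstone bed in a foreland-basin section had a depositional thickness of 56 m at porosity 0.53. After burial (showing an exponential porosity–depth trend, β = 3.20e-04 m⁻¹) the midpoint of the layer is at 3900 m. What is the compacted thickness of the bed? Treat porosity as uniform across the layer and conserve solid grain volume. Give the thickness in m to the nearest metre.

31 m

Working in km (1 km = 1000 m; β in km⁻¹ = β in m⁻¹ × 1000):
Porosity at 3.9 km: φ = 0.53·exp(−0.32×3.9) = 0.1522
Solid-volume conservation: h(1−φ) = h₀(1−φ₀) ⇒ h = h₀·(1−φ₀)/(1−φ)
h = 0.056 × (1 − 0.53)/(1 − 0.1522) = 0.056 × 0.5543 = 0.0310 km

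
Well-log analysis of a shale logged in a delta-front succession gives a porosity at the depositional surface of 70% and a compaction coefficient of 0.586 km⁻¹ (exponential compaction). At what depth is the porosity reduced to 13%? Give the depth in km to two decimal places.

Invert Athy's law: z = ln(n₀/n) / c
z = ln(0.7/0.13) / 0.586 = ln(5.385) / 0.586 = 1.6835 / 0.586 = 2.873 km

2.87 km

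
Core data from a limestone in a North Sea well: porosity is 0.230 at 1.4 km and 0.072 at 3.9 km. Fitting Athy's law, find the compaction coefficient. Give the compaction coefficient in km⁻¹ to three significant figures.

0.465 km⁻¹

Athy: phi(d) = phi₀ e^(−kd) ⇒ phi₁/phi₂ = e^{k(d₂−d₁)} ⇒ k = ln(phi₁/phi₂)/(d₂−d₁)
k = ln(0.23/0.072) / (3.9 − 1.4) = ln(3.194) / 2.5 = 1.1614 / 2.5 = 0.4646 km⁻¹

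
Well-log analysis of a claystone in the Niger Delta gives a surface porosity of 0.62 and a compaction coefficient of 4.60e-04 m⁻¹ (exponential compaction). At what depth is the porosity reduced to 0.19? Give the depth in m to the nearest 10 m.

Working in km (1 km = 1000 m; β in km⁻¹ = β in m⁻¹ × 1000):
Invert Athy's law: Z = ln(φ₀/φ) / β
Z = ln(0.62/0.19) / 0.46 = ln(3.263) / 0.46 = 1.1827 / 0.46 = 2.571 km

2570 m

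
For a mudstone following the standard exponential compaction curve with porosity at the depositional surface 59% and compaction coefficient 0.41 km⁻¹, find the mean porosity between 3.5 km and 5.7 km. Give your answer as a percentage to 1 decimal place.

⟨n⟩ = (1/(d₂−d₁)) ∫ n₀ e^(−cd) dd = n₀·(e^(−c·d₁) − e^(−c·d₂)) / (c·(d₂−d₁))
e^(−0.41×3.5) = 0.2381; e^(−0.41×5.7) = 0.0966
⟨n⟩ = 0.59 × (0.2381 − 0.0966) / (0.41 × 2.2) = 0.59 × 0.1569 = 0.0926

9.3%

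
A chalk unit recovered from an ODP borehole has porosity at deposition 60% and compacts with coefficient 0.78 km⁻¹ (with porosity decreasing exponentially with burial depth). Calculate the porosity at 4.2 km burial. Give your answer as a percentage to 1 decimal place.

2.3%

phi = phi₀·exp(−c·d) = 0.6 × exp(−0.78 × 4.2) = 0.6 × exp(−3.276)
  = 0.6 × 0.0378 = 0.0227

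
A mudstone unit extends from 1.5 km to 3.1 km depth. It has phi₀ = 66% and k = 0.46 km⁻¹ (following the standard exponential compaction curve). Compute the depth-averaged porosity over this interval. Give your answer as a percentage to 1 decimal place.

⟨phi⟩ = (1/(z₂−z₁)) ∫ phi₀ e^(−kz) dz = phi₀·(e^(−k·z₁) − e^(−k·z₂)) / (k·(z₂−z₁))
e^(−0.46×1.5) = 0.5016; e^(−0.46×3.1) = 0.2403
⟨phi⟩ = 0.66 × (0.5016 − 0.2403) / (0.46 × 1.6) = 0.66 × 0.3550 = 0.2343

23.4%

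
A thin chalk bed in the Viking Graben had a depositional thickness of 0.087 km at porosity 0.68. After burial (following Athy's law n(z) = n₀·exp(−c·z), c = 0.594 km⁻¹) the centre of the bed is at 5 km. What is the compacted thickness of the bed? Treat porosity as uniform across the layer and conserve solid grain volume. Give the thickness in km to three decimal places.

Porosity at 5 km: n = 0.68·exp(−0.594×5) = 0.0349
Solid-volume conservation: h(1−n) = h₀(1−n₀) ⇒ h = h₀·(1−n₀)/(1−n)
h = 0.087 × (1 − 0.68)/(1 − 0.0349) = 0.087 × 0.3316 = 0.0288 km

0.029 km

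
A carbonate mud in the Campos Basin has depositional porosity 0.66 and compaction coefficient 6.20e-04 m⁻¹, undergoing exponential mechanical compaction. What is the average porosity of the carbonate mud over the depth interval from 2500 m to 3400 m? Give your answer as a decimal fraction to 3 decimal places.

Working in km (1 km = 1000 m; k in km⁻¹ = k in m⁻¹ × 1000):
⟨n⟩ = (1/(d₂−d₁)) ∫ n₀ e^(−kd) dd = n₀·(e^(−k·d₁) − e^(−k·d₂)) / (k·(d₂−d₁))
e^(−0.62×2.5) = 0.2122; e^(−0.62×3.4) = 0.1215
⟨n⟩ = 0.66 × (0.2122 − 0.1215) / (0.62 × 0.9) = 0.66 × 0.1627 = 0.1074

0.107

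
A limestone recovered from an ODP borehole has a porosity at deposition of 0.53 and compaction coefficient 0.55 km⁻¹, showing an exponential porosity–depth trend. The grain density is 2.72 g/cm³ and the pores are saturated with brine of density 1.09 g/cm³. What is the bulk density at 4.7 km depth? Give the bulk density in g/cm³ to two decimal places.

2.65 g/cm³

Porosity at depth: n = 0.53·exp(−0.55×4.7) = 0.53×0.0754 = 0.0400
Bulk density: ρ_b = (1−n)ρ_g + n·ρ_f = 0.9600×2.72 + 0.0400×1.09
       = 2.611 + 0.044 = 2.655 g/cm³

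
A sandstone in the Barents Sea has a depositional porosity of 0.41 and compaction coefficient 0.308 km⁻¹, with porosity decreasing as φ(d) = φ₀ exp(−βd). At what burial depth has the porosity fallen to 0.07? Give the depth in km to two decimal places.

Invert Athy's law: d = ln(φ₀/φ) / β
d = ln(0.41/0.07) / 0.308 = ln(5.857) / 0.308 = 1.7677 / 0.308 = 5.739 km

5.74 km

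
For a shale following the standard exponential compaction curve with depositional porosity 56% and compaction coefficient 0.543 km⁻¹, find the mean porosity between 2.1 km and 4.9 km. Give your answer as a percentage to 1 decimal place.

⟨phi⟩ = (1/(d₂−d₁)) ∫ phi₀ e^(−kd) dd = phi₀·(e^(−k·d₁) − e^(−k·d₂)) / (k·(d₂−d₁))
e^(−0.543×2.1) = 0.3197; e^(−0.543×4.9) = 0.0699
⟨phi⟩ = 0.56 × (0.3197 − 0.0699) / (0.543 × 2.8) = 0.56 × 0.1643 = 0.0920

9.2%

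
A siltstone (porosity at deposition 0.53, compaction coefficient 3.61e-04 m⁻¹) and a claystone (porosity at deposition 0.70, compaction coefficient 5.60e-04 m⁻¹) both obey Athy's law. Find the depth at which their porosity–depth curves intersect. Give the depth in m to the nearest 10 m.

Working in km (1 km = 1000 m; k in km⁻¹ = k in m⁻¹ × 1000):
Set phi₀ₐ e^(−kₐz) = phi₀ᵦ e^(−kᵦz) ⇒ ln(phi₀ₐ/phi₀ᵦ) = (kₐ − kᵦ)·z
z = ln(0.53/0.7) / (0.361 − 0.56) = -0.2782 / -0.199 = 1.398 km

1400 m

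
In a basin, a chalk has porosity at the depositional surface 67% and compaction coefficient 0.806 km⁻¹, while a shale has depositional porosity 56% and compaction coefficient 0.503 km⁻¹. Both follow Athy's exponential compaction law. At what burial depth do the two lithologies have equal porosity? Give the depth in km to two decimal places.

0.59 km

Set φ₀ₐ e^(−cₐd) = φ₀ᵦ e^(−cᵦd) ⇒ ln(φ₀ₐ/φ₀ᵦ) = (cₐ − cᵦ)·d
d = ln(0.67/0.56) / (0.806 − 0.503) = 0.1793 / 0.303 = 0.592 km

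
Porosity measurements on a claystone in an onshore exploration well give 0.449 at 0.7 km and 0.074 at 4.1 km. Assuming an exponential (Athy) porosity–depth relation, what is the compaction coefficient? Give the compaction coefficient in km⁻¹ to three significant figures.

Athy: n(z) = n₀ e^(−kz) ⇒ n₁/n₂ = e^{k(z₂−z₁)} ⇒ k = ln(n₁/n₂)/(z₂−z₁)
k = ln(0.449/0.074) / (4.1 − 0.7) = ln(6.068) / 3.4 = 1.8030 / 3.4 = 0.5303 km⁻¹

0.530 km⁻¹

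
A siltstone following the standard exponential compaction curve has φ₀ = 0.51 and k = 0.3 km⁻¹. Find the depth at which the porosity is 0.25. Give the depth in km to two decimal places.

Invert Athy's law: Z = ln(φ₀/φ) / k
Z = ln(0.51/0.25) / 0.3 = ln(2.04) / 0.3 = 0.7129 / 0.3 = 2.376 km

2.38 km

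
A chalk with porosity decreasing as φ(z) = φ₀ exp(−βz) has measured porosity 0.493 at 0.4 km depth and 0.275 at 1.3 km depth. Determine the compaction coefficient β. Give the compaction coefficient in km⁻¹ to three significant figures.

0.649 km⁻¹

Athy: φ(z) = φ₀ e^(−βz) ⇒ φ₁/φ₂ = e^{β(z₂−z₁)} ⇒ β = ln(φ₁/φ₂)/(z₂−z₁)
β = ln(0.493/0.275) / (1.3 − 0.4) = ln(1.793) / 0.9 = 0.5837 / 0.9 = 0.6486 km⁻¹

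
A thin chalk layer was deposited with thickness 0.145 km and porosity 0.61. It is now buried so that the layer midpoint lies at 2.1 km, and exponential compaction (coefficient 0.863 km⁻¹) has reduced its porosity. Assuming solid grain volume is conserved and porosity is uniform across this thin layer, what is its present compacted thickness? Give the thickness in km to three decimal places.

0.063 km

Porosity at 2.1 km: phi = 0.61·exp(−0.863×2.1) = 0.0996
Solid-volume conservation: h(1−phi) = h₀(1−phi₀) ⇒ h = h₀·(1−phi₀)/(1−phi)
h = 0.145 × (1 − 0.61)/(1 − 0.0996) = 0.145 × 0.4331 = 0.0628 km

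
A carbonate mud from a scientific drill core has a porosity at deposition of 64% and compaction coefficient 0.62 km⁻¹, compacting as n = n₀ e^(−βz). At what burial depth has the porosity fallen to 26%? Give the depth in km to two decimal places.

1.45 km

Invert Athy's law: z = ln(n₀/n) / β
z = ln(0.64/0.26) / 0.62 = ln(2.462) / 0.62 = 0.9008 / 0.62 = 1.453 km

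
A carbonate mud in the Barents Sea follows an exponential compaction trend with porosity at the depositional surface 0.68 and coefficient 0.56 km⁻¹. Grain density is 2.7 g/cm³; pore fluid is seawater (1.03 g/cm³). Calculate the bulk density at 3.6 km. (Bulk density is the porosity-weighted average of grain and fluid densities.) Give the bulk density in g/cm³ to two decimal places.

2.55 g/cm³

Porosity at depth: phi = 0.68·exp(−0.56×3.6) = 0.68×0.1332 = 0.0906
Bulk density: ρ_b = (1−phi)ρ_g + phi·ρ_f = 0.9094×2.7 + 0.0906×1.03
       = 2.455 + 0.093 = 2.549 g/cm³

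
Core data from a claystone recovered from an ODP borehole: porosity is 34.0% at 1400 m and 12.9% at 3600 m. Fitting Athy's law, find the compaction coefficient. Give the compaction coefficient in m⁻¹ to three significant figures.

0.000441 m⁻¹

Working in km (1 km = 1000 m; β in km⁻¹ = β in m⁻¹ × 1000):
Athy: n(Z) = n₀ e^(−βZ) ⇒ n₁/n₂ = e^{β(Z₂−Z₁)} ⇒ β = ln(n₁/n₂)/(Z₂−Z₁)
β = ln(0.34/0.129) / (3.6 − 1.4) = ln(2.636) / 2.2 = 0.9691 / 2.2 = 0.4405 km⁻¹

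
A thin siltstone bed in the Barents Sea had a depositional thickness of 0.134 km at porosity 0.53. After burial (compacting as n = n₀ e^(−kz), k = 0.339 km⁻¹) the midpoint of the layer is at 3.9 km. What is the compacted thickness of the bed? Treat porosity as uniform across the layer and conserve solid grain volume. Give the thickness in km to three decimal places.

Porosity at 3.9 km: n = 0.53·exp(−0.339×3.9) = 0.1413
Solid-volume conservation: h(1−n) = h₀(1−n₀) ⇒ h = h₀·(1−n₀)/(1−n)
h = 0.134 × (1 − 0.53)/(1 − 0.1413) = 0.134 × 0.5473 = 0.0733 km

0.073 km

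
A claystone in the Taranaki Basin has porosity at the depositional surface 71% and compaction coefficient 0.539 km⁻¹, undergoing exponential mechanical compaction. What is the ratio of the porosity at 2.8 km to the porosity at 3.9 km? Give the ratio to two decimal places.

phi(Z₁)/phi(Z₂) = e^(−k·Z₁)/e^(−k·Z₂) = e^{k(Z₂−Z₁)}
= exp(0.539 × 1.1) = exp(0.5929) = 1.8092

1.81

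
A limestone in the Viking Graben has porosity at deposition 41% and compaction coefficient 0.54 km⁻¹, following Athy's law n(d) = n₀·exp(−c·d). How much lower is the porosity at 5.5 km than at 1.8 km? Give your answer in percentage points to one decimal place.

13.4 percentage points

n(1.8) = 0.41·e^(−0.54×1.8) = 0.1551
n(5.5) = 0.41·e^(−0.54×5.5) = 0.0210
Δn = 0.1551 − 0.0210 = 0.1341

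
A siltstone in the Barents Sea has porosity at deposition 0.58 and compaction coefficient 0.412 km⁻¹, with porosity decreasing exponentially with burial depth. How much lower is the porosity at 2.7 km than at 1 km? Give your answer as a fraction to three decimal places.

φ(1) = 0.58·e^(−0.412×1) = 0.3841
φ(2.7) = 0.58·e^(−0.412×2.7) = 0.1907
Δφ = 0.3841 − 0.1907 = 0.1935

0.193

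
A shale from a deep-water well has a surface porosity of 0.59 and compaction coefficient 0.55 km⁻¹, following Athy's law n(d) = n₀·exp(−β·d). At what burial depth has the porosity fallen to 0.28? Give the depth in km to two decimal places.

1.36 km

Invert Athy's law: d = ln(n₀/n) / β
d = ln(0.59/0.28) / 0.55 = ln(2.107) / 0.55 = 0.7453 / 0.55 = 1.355 km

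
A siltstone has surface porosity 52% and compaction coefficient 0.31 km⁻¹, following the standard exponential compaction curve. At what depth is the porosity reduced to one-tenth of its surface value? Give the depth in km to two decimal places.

7.43 km

φ/φ₀ = 1/10 ⇒ exp(−k·Z) = 1/10 ⇒ Z = ln(10) / k
Z = 2.3026 / 0.31 = 7.428 km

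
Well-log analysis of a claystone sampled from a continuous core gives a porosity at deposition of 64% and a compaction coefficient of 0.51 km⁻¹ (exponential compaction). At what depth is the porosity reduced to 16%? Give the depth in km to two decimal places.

Invert Athy's law: Z = ln(φ₀/φ) / c
Z = ln(0.64/0.16) / 0.51 = ln(4) / 0.51 = 1.3863 / 0.51 = 2.718 km

2.72 km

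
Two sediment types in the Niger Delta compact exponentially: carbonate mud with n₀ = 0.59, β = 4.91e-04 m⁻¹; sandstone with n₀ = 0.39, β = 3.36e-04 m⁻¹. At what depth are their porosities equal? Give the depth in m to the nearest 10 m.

2670 m

Working in km (1 km = 1000 m; β in km⁻¹ = β in m⁻¹ × 1000):
Set n₀ₐ e^(−βₐd) = n₀ᵦ e^(−βᵦd) ⇒ ln(n₀ₐ/n₀ᵦ) = (βₐ − βᵦ)·d
d = ln(0.59/0.39) / (0.491 − 0.336) = 0.4140 / 0.155 = 2.671 km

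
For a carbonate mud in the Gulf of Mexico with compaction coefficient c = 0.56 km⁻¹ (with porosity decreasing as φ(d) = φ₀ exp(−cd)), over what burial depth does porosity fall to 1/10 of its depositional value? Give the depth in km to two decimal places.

φ/φ₀ = 1/10 ⇒ exp(−c·d) = 1/10 ⇒ d = ln(10) / c
d = 2.3026 / 0.56 = 4.112 km

4.11 km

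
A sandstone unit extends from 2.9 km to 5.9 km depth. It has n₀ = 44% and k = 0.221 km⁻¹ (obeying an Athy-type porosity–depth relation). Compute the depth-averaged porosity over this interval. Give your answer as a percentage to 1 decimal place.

16.9%

⟨n⟩ = (1/(Z₂−Z₁)) ∫ n₀ e^(−kZ) dZ = n₀·(e^(−k·Z₁) − e^(−k·Z₂)) / (k·(Z₂−Z₁))
e^(−0.221×2.9) = 0.5268; e^(−0.221×5.9) = 0.2715
⟨n⟩ = 0.44 × (0.5268 − 0.2715) / (0.221 × 3) = 0.44 × 0.3851 = 0.1695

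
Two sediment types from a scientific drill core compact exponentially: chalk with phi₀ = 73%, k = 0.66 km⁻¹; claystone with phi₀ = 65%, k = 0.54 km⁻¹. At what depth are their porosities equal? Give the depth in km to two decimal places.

Set phi₀ₐ e^(−kₐz) = phi₀ᵦ e^(−kᵦz) ⇒ ln(phi₀ₐ/phi₀ᵦ) = (kₐ − kᵦ)·z
z = ln(0.73/0.65) / (0.66 − 0.54) = 0.1161 / 0.12 = 0.967 km

0.97 km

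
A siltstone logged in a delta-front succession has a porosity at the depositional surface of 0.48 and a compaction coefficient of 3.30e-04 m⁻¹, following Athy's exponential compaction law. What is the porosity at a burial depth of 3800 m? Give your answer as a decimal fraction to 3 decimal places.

Working in km (1 km = 1000 m; k in km⁻¹ = k in m⁻¹ × 1000):
φ = φ₀·exp(−k·z) = 0.48 × exp(−0.33 × 3.8) = 0.48 × exp(−1.254)
  = 0.48 × 0.2854 = 0.1370

0.137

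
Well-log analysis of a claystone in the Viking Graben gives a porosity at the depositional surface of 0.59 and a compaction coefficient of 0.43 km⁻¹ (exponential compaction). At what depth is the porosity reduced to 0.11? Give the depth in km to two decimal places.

Invert Athy's law: z = ln(φ₀/φ) / β
z = ln(0.59/0.11) / 0.43 = ln(5.364) / 0.43 = 1.6796 / 0.43 = 3.906 km

3.91 km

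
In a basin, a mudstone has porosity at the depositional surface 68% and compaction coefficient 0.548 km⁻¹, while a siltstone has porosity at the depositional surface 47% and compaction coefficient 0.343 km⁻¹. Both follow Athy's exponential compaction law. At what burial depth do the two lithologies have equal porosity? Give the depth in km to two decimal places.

1.80 km

Set φ₀ₐ e^(−kₐz) = φ₀ᵦ e^(−kᵦz) ⇒ ln(φ₀ₐ/φ₀ᵦ) = (kₐ − kᵦ)·z
z = ln(0.68/0.47) / (0.548 − 0.343) = 0.3694 / 0.205 = 1.802 km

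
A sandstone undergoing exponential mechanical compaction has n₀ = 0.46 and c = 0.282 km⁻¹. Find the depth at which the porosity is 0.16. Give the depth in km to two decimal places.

3.74 km

Invert Athy's law: Z = ln(n₀/n) / c
Z = ln(0.46/0.16) / 0.282 = ln(2.875) / 0.282 = 1.0561 / 0.282 = 3.745 km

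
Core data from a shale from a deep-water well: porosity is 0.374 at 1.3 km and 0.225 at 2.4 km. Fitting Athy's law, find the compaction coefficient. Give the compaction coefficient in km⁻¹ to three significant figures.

Athy: phi(d) = phi₀ e^(−βd) ⇒ phi₁/phi₂ = e^{β(d₂−d₁)} ⇒ β = ln(phi₁/phi₂)/(d₂−d₁)
β = ln(0.374/0.225) / (2.4 − 1.3) = ln(1.662) / 1.1 = 0.5082 / 1.1 = 0.462 km⁻¹

0.462 km⁻¹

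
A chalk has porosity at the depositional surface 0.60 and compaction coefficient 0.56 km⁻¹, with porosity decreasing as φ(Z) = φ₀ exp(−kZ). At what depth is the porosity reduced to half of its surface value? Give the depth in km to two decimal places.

φ/φ₀ = 1/2 ⇒ exp(−k·Z) = 1/2 ⇒ Z = ln(2) / k
Z = 0.6931 / 0.56 = 1.238 km

1.24 km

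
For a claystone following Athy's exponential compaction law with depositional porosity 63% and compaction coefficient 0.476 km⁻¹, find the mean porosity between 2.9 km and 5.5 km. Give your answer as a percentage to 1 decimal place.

9.1%

⟨phi⟩ = (1/(Z₂−Z₁)) ∫ phi₀ e^(−kZ) dZ = phi₀·(e^(−k·Z₁) − e^(−k·Z₂)) / (k·(Z₂−Z₁))
e^(−0.476×2.9) = 0.2515; e^(−0.476×5.5) = 0.0729
⟨phi⟩ = 0.63 × (0.2515 − 0.0729) / (0.476 × 2.6) = 0.63 × 0.1443 = 0.0909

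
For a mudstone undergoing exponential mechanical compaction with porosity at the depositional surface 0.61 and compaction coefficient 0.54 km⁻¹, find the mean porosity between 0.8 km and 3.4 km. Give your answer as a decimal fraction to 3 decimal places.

0.213

⟨phi⟩ = (1/(d₂−d₁)) ∫ phi₀ e^(−βd) dd = phi₀·(e^(−β·d₁) − e^(−β·d₂)) / (β·(d₂−d₁))
e^(−0.54×0.8) = 0.6492; e^(−0.54×3.4) = 0.1595
⟨phi⟩ = 0.61 × (0.6492 − 0.1595) / (0.54 × 2.6) = 0.61 × 0.3488 = 0.2128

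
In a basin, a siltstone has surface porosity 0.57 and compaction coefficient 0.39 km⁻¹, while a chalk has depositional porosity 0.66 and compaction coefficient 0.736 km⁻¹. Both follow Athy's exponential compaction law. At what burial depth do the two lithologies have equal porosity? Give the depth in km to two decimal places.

Set phi₀ₐ e^(−cₐz) = phi₀ᵦ e^(−cᵦz) ⇒ ln(phi₀ₐ/phi₀ᵦ) = (cₐ − cᵦ)·z
z = ln(0.57/0.66) / (0.39 − 0.736) = -0.1466 / -0.346 = 0.424 km

0.42 km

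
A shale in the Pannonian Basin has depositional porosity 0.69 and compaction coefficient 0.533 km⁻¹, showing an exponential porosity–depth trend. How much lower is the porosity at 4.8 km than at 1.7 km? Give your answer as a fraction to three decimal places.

0.225

phi(1.7) = 0.69·e^(−0.533×1.7) = 0.2788
phi(4.8) = 0.69·e^(−0.533×4.8) = 0.0534
Δphi = 0.2788 − 0.0534 = 0.2254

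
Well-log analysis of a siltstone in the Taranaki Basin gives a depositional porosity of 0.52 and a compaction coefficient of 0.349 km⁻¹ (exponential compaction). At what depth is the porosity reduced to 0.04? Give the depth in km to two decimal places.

7.35 km

Invert Athy's law: z = ln(n₀/n) / β
z = ln(0.52/0.04) / 0.349 = ln(13) / 0.349 = 2.5649 / 0.349 = 7.349 km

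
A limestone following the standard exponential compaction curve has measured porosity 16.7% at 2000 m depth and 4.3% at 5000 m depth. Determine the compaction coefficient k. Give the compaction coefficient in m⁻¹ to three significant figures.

Working in km (1 km = 1000 m; k in km⁻¹ = k in m⁻¹ × 1000):
Athy: phi(Z) = phi₀ e^(−kZ) ⇒ phi₁/phi₂ = e^{k(Z₂−Z₁)} ⇒ k = ln(phi₁/phi₂)/(Z₂−Z₁)
k = ln(0.167/0.043) / (5 − 2) = ln(3.884) / 3 = 1.3568 / 3 = 0.4523 km⁻¹

0.000452 m⁻¹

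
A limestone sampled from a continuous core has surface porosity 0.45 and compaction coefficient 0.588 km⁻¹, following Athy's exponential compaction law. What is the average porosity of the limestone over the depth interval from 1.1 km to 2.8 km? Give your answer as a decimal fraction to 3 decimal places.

⟨n⟩ = (1/(Z₂−Z₁)) ∫ n₀ e^(−βZ) dZ = n₀·(e^(−β·Z₁) − e^(−β·Z₂)) / (β·(Z₂−Z₁))
e^(−0.588×1.1) = 0.5237; e^(−0.588×2.8) = 0.1927
⟨n⟩ = 0.45 × (0.5237 − 0.1927) / (0.588 × 1.7) = 0.45 × 0.3311 = 0.1490

0.149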